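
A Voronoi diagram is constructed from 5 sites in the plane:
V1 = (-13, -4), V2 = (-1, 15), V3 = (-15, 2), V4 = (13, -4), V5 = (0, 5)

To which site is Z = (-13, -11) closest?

V1

Compare squared distances (the ordering matches that of the actual distances):
|ZV1|² = (-13−(-13))² + (-11−(-4))² = 0 + 49 = 49
|ZV2|² = (-13−(-1))² + (-11−15)² = 144 + 676 = 820
|ZV3|² = (-13−(-15))² + (-11−2)² = 4 + 169 = 173
|ZV4|² = (-13−13)² + (-11−(-4))² = 676 + 49 = 725
|ZV5|² = (-13−0)² + (-11−5)² = 169 + 256 = 425
V1 is nearest.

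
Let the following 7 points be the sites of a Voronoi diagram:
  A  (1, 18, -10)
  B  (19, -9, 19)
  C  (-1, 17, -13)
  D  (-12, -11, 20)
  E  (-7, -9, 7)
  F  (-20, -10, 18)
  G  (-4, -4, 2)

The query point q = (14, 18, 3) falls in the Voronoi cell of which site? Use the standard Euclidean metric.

Since √ is increasing, it suffices to compare squared distances:
|qA|² = (14−1)² + (18−18)² + (3−(-10))² = 169 + 0 + 169 = 338
|qB|² = (14−19)² + (18−(-9))² + (3−19)² = 25 + 729 + 256 = 1010
|qC|² = (14−(-1))² + (18−17)² + (3−(-13))² = 225 + 1 + 256 = 482
|qD|² = (14−(-12))² + (18−(-11))² + (3−20)² = 676 + 841 + 289 = 1806
|qE|² = (14−(-7))² + (18−(-9))² + (3−7)² = 441 + 729 + 16 = 1186
|qF|² = (14−(-20))² + (18−(-10))² + (3−18)² = 1156 + 784 + 225 = 2165
|qG|² = (14−(-4))² + (18−(-4))² + (3−2)² = 324 + 484 + 1 = 809
A is nearest.

A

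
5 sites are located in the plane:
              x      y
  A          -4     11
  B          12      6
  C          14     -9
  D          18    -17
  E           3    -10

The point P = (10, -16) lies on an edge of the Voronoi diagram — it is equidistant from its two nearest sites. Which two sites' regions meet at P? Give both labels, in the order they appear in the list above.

C and D

Squared distances from P to each site:
|PA|² = 196 + 729 = 925
|PB|² = 4 + 484 = 488
|PC|² = 16 + 49 = 65
|PD|² = 64 + 1 = 65
|PE|² = 49 + 36 = 85
P is equidistant from C and D (both at squared distance 65), and every other site is strictly farther — so P lies on the C–D Voronoi edge.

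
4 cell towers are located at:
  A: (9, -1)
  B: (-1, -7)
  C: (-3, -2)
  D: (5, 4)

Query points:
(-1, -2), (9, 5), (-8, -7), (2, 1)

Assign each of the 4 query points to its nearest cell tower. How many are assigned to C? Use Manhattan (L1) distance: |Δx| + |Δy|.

1

(-1, -2) — d to each: A:11, B:5, C:2, D:12 → nearest is C
(9, 5) — d to each: A:6, B:22, C:19, D:5 → nearest is D
(-8, -7) — d to each: A:23, B:7, C:10, D:24 → nearest is B
(2, 1) — d to each: A:9, B:11, C:8, D:6 → nearest is D
1 of the 4 points has C as nearest.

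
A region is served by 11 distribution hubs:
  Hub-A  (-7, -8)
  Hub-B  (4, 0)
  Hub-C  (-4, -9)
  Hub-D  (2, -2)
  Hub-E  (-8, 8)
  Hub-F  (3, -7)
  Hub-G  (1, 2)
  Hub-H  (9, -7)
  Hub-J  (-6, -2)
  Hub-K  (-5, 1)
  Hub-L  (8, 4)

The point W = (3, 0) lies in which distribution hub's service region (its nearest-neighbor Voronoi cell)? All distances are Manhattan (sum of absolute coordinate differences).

Hub-B

d(W, Hub-A) = |3−(-7)| + |0−(-8)| = 10 + 8 = 18
d(W, Hub-B) = |3−4| + |0−0| = 1 + 0 = 1
d(W, Hub-C) = |3−(-4)| + |0−(-9)| = 7 + 9 = 16
d(W, Hub-D) = |3−2| + |0−(-2)| = 1 + 2 = 3
d(W, Hub-E) = |3−(-8)| + |0−8| = 11 + 8 = 19
d(W, Hub-F) = |3−3| + |0−(-7)| = 0 + 7 = 7
d(W, Hub-G) = |3−1| + |0−2| = 2 + 2 = 4
d(W, Hub-H) = |3−9| + |0−(-7)| = 6 + 7 = 13
d(W, Hub-J) = |3−(-6)| + |0−(-2)| = 9 + 2 = 11
d(W, Hub-K) = |3−(-5)| + |0−1| = 8 + 1 = 9
d(W, Hub-L) = |3−8| + |0−4| = 5 + 4 = 9
Hub-B is nearest.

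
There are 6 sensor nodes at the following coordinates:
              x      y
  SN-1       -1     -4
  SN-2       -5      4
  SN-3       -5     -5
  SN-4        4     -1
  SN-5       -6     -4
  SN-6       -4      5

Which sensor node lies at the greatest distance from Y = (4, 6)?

SN-3

Since √ is increasing, it suffices to compare squared distances:
d²(Y, SN-1) = (4−(-1))² + (6−(-4))² = 25 + 100 = 125
d²(Y, SN-2) = (4−(-5))² + (6−4)² = 81 + 4 = 85
d²(Y, SN-3) = (4−(-5))² + (6−(-5))² = 81 + 121 = 202
d²(Y, SN-4) = (4−4)² + (6−(-1))² = 0 + 49 = 49
d²(Y, SN-5) = (4−(-6))² + (6−(-4))² = 100 + 100 = 200
d²(Y, SN-6) = (4−(-4))² + (6−5)² = 64 + 1 = 65
The largest is to SN-3.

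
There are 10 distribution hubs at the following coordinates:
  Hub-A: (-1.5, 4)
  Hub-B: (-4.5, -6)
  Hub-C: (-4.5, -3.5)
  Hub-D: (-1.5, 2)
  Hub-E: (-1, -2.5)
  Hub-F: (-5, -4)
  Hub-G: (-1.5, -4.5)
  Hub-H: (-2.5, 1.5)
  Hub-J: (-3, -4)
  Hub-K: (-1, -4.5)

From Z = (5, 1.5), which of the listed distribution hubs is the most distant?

Since √ is increasing, it suffices to compare squared distances:
d²(Z, Hub-A) = 42.25 + 6.25 = 48.5
d²(Z, Hub-B) = 90.25 + 56.25 = 146.5
d²(Z, Hub-C) = 90.25 + 25 = 115.25
d²(Z, Hub-D) = 42.25 + 0.25 = 42.5
d²(Z, Hub-E) = 36 + 16 = 52
d²(Z, Hub-F) = 100 + 30.25 = 130.25
d²(Z, Hub-G) = 42.25 + 36 = 78.25
d²(Z, Hub-H) = 56.25 + 0 = 56.25
d²(Z, Hub-J) = 64 + 30.25 = 94.25
d²(Z, Hub-K) = 36 + 36 = 72
The largest is to Hub-B.

Hub-B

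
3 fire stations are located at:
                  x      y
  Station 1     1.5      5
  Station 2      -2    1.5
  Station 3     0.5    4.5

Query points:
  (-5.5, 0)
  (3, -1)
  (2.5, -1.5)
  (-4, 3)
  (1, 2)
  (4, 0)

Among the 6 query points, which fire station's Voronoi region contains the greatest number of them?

Station 2

(-5.5, 0) — d² to each: Station 1:74, Station 2:14.5, Station 3:56.25 → nearest is Station 2
(3, -1) — d² to each: Station 1:38.25, Station 2:31.25, Station 3:36.5 → nearest is Station 2
(2.5, -1.5) — d² to each: Station 1:43.25, Station 2:29.25, Station 3:40 → nearest is Station 2
(-4, 3) — d² to each: Station 1:34.25, Station 2:6.25, Station 3:22.5 → nearest is Station 2
(1, 2) — d² to each: Station 1:9.25, Station 2:9.25, Station 3:6.5 → nearest is Station 3
(4, 0) — d² to each: Station 1:31.25, Station 2:38.25, Station 3:32.5 → nearest is Station 1
Tally — Station 1:1, Station 2:4, Station 3:1. Station 2 captures the most (4).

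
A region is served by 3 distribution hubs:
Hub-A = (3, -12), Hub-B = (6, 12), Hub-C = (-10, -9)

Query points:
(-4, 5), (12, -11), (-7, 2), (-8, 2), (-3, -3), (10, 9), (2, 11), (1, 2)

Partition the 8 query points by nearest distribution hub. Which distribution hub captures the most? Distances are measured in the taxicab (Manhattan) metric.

(-4, 5) — d to each: Hub-A:24, Hub-B:17, Hub-C:20 → nearest is Hub-B
(12, -11) — d to each: Hub-A:10, Hub-B:29, Hub-C:24 → nearest is Hub-A
(-7, 2) — d to each: Hub-A:24, Hub-B:23, Hub-C:14 → nearest is Hub-C
(-8, 2) — d to each: Hub-A:25, Hub-B:24, Hub-C:13 → nearest is Hub-C
(-3, -3) — d to each: Hub-A:15, Hub-B:24, Hub-C:13 → nearest is Hub-C
(10, 9) — d to each: Hub-A:28, Hub-B:7, Hub-C:38 → nearest is Hub-B
(2, 11) — d to each: Hub-A:24, Hub-B:5, Hub-C:32 → nearest is Hub-B
(1, 2) — d to each: Hub-A:16, Hub-B:15, Hub-C:22 → nearest is Hub-B
Tally — Hub-A:1, Hub-B:4, Hub-C:3. Hub-B captures the most (4).

Hub-B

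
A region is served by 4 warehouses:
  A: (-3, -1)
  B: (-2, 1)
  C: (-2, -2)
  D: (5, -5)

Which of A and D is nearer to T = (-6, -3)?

A

Compare squared distances:
|TA|² = (-6−(-3))² + (-3−(-1))² = 9 + 4 = 13
|TD|² = (-6−5)² + (-3−(-5))² = 121 + 4 = 125
13 < 125, so A is closer.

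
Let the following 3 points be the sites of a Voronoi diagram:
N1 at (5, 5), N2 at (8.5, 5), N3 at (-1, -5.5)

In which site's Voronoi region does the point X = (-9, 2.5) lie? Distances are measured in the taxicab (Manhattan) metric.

d(X,N1) = |-9−5| + |2.5−5| = 14 + 2.5 = 16.5
d(X,N2) = |-9−8.5| + |2.5−5| = 17.5 + 2.5 = 20
d(X,N3) = |-9−(-1)| + |2.5−(-5.5)| = 8 + 8 = 16
N3 is nearest.

N3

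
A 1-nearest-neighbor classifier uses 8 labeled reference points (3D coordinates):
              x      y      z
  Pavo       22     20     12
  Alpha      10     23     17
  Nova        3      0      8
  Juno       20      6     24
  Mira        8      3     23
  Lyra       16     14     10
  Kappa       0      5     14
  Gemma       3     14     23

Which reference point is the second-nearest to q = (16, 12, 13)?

Since √ is increasing, it suffices to compare squared distances:
d²(q, Pavo) = (16−22)² + (12−20)² + (13−12)² = 36 + 64 + 1 = 101
d²(q, Alpha) = (16−10)² + (12−23)² + (13−17)² = 36 + 121 + 16 = 173
d²(q, Nova) = (16−3)² + (12−0)² + (13−8)² = 169 + 144 + 25 = 338
d²(q, Juno) = (16−20)² + (12−6)² + (13−24)² = 16 + 36 + 121 = 173
d²(q, Mira) = (16−8)² + (12−3)² + (13−23)² = 64 + 81 + 100 = 245
d²(q, Lyra) = (16−16)² + (12−14)² + (13−10)² = 0 + 4 + 9 = 13
d²(q, Kappa) = (16−0)² + (12−5)² + (13−14)² = 256 + 49 + 1 = 306
d²(q, Gemma) = (16−3)² + (12−14)² + (13−23)² = 169 + 4 + 100 = 273
Sorted ascending: Lyra, Pavo, Alpha, … — the second-nearest is Pavo.

Pavo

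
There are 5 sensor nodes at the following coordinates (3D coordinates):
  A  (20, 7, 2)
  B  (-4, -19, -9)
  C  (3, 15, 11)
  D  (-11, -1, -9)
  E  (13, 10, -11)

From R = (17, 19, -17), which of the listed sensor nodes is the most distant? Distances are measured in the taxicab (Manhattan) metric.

B

d(R,A) = |17−20| + |19−7| + |-17−2| = 3 + 12 + 19 = 34
d(R,B) = |17−(-4)| + |19−(-19)| + |-17−(-9)| = 21 + 38 + 8 = 67
d(R,C) = |17−3| + |19−15| + |-17−11| = 14 + 4 + 28 = 46
d(R,D) = |17−(-11)| + |19−(-1)| + |-17−(-9)| = 28 + 20 + 8 = 56
d(R,E) = |17−13| + |19−10| + |-17−(-11)| = 4 + 9 + 6 = 19
The largest is to B.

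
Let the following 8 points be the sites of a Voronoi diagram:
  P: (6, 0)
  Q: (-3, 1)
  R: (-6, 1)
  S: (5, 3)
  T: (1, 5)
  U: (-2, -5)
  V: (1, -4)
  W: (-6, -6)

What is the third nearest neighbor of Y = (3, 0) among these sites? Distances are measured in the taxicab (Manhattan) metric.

d(Y,P) = 3 + 0 = 3
d(Y,Q) = 6 + 1 = 7
d(Y,R) = 9 + 1 = 10
d(Y,S) = 2 + 3 = 5
d(Y,T) = 2 + 5 = 7
d(Y,U) = 5 + 5 = 10
d(Y,V) = 2 + 4 = 6
d(Y,W) = 9 + 6 = 15
Sorted ascending: P, S, V, Q, … — the third-nearest is V.

V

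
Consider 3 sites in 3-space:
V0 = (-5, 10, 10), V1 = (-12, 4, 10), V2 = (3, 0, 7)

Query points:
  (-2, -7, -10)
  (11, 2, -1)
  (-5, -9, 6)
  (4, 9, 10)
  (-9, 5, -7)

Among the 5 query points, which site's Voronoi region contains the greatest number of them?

(-2, -7, -10) — d² to each: V0:698, V1:621, V2:363 → nearest is V2
(11, 2, -1) — d² to each: V0:441, V1:654, V2:132 → nearest is V2
(-5, -9, 6) — d² to each: V0:377, V1:234, V2:146 → nearest is V2
(4, 9, 10) — d² to each: V0:82, V1:281, V2:91 → nearest is V0
(-9, 5, -7) — d² to each: V0:330, V1:299, V2:365 → nearest is V1
Tally — V0:1, V1:1, V2:3. V2 captures the most (3).

V2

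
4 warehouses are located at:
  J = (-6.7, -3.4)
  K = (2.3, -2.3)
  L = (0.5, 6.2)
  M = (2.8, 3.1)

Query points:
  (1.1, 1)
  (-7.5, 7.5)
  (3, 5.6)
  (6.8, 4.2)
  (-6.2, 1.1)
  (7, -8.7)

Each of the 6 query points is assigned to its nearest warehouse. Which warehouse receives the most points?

M

(1.1, 1) — d² to each: J:80.2, K:12.33, L:27.4, M:7.3 → nearest is M
(-7.5, 7.5) — d² to each: J:119.45, K:192.08, L:65.69, M:125.45 → nearest is L
(3, 5.6) — d² to each: J:175.09, K:62.9, L:6.61, M:6.29 → nearest is M
(6.8, 4.2) — d² to each: J:240.01, K:62.5, L:43.69, M:17.21 → nearest is M
(-6.2, 1.1) — d² to each: J:20.5, K:83.81, L:70.9, M:85 → nearest is J
(7, -8.7) — d² to each: J:215.78, K:63.05, L:264.26, M:156.88 → nearest is K
Tally — J:1, K:1, L:1, M:3. M captures the most (3).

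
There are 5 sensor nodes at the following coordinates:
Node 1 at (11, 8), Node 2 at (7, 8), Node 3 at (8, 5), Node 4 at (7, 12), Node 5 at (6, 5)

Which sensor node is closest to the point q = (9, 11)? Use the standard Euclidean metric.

Squared Euclidean distances:
d²(q, Node 1) = (9−11)² + (11−8)² = 4 + 9 = 13
d²(q, Node 2) = (9−7)² + (11−8)² = 4 + 9 = 13
d²(q, Node 3) = (9−8)² + (11−5)² = 1 + 36 = 37
d²(q, Node 4) = (9−7)² + (11−12)² = 4 + 1 = 5
d²(q, Node 5) = (9−6)² + (11−5)² = 9 + 36 = 45
Node 4 is nearest.

Node 4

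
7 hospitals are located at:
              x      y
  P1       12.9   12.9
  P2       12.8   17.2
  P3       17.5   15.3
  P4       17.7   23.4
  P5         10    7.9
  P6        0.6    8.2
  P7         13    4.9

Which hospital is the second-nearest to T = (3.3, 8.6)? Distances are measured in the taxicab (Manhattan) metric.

d(T,P1) = |3.3−12.9| + |8.6−12.9| = 9.6 + 4.3 = 13.9
d(T,P2) = |3.3−12.8| + |8.6−17.2| = 9.5 + 8.6 = 18.1
d(T,P3) = |3.3−17.5| + |8.6−15.3| = 14.2 + 6.7 = 20.9
d(T,P4) = |3.3−17.7| + |8.6−23.4| = 14.4 + 14.8 = 29.2
d(T,P5) = |3.3−10| + |8.6−7.9| = 6.7 + 0.7 = 7.4
d(T,P6) = |3.3−0.6| + |8.6−8.2| = 2.7 + 0.4 = 3.1
d(T,P7) = |3.3−13| + |8.6−4.9| = 9.7 + 3.7 = 13.4
Sorted ascending: P6, P5, P7, … — the second-nearest is P5.

P5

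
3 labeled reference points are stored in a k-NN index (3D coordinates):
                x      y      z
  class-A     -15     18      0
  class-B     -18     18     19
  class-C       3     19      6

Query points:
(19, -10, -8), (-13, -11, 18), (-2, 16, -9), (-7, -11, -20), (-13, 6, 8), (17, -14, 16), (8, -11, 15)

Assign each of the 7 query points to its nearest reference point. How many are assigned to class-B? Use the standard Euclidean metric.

(19, -10, -8) — d² to each: class-A:2004, class-B:2882, class-C:1293 → nearest is class-C
(-13, -11, 18) — d² to each: class-A:1169, class-B:867, class-C:1300 → nearest is class-B
(-2, 16, -9) — d² to each: class-A:254, class-B:1044, class-C:259 → nearest is class-A
(-7, -11, -20) — d² to each: class-A:1305, class-B:2483, class-C:1676 → nearest is class-A
(-13, 6, 8) — d² to each: class-A:212, class-B:290, class-C:429 → nearest is class-A
(17, -14, 16) — d² to each: class-A:2304, class-B:2258, class-C:1385 → nearest is class-C
(8, -11, 15) — d² to each: class-A:1595, class-B:1533, class-C:1006 → nearest is class-C
1 of the 7 points has class-B as nearest.

1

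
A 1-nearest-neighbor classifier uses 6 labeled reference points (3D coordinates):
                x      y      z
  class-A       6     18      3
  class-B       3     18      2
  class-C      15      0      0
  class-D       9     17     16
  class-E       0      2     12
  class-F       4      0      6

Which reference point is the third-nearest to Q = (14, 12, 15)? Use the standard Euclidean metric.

class-E

Compare squared distances (the ordering matches that of the actual distances):
d²(Q, class-A) = (14−6)² + (12−18)² + (15−3)² = 64 + 36 + 144 = 244
d²(Q, class-B) = (14−3)² + (12−18)² + (15−2)² = 121 + 36 + 169 = 326
d²(Q, class-C) = (14−15)² + (12−0)² + (15−0)² = 1 + 144 + 225 = 370
d²(Q, class-D) = (14−9)² + (12−17)² + (15−16)² = 25 + 25 + 1 = 51
d²(Q, class-E) = (14−0)² + (12−2)² + (15−12)² = 196 + 100 + 9 = 305
d²(Q, class-F) = (14−4)² + (12−0)² + (15−6)² = 100 + 144 + 81 = 325
Sorted ascending: class-D, class-A, class-E, class-F, … — the third-nearest is class-E.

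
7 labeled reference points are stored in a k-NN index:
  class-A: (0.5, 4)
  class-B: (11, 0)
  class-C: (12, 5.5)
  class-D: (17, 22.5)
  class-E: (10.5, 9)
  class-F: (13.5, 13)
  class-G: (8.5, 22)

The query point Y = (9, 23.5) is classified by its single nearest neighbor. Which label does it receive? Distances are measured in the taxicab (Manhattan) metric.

d(Y, class-A) = |9−0.5| + |23.5−4| = 8.5 + 19.5 = 28
d(Y, class-B) = |9−11| + |23.5−0| = 2 + 23.5 = 25.5
d(Y, class-C) = |9−12| + |23.5−5.5| = 3 + 18 = 21
d(Y, class-D) = |9−17| + |23.5−22.5| = 8 + 1 = 9
d(Y, class-E) = |9−10.5| + |23.5−9| = 1.5 + 14.5 = 16
d(Y, class-F) = |9−13.5| + |23.5−13| = 4.5 + 10.5 = 15
d(Y, class-G) = |9−8.5| + |23.5−22| = 0.5 + 1.5 = 2
The smallest is to class-G, so Y lies in the Voronoi region of class-G.

class-G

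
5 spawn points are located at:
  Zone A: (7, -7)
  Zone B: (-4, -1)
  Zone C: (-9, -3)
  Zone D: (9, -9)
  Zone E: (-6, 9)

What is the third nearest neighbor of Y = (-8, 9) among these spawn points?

Compare squared distances (the ordering matches that of the actual distances):
d²(Y, Zone A) = (-8−7)² + (9−(-7))² = 225 + 256 = 481
d²(Y, Zone B) = (-8−(-4))² + (9−(-1))² = 16 + 100 = 116
d²(Y, Zone C) = (-8−(-9))² + (9−(-3))² = 1 + 144 = 145
d²(Y, Zone D) = (-8−9)² + (9−(-9))² = 289 + 324 = 613
d²(Y, Zone E) = (-8−(-6))² + (9−9)² = 4 + 0 = 4
Sorted ascending: Zone E, Zone B, Zone C, Zone A, … — the third-nearest is Zone C.

Zone C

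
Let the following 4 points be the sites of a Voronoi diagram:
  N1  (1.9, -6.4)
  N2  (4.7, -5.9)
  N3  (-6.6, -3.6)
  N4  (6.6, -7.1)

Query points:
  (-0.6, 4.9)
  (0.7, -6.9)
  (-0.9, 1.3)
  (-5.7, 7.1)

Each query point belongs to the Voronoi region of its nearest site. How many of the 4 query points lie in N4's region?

(-0.6, 4.9) — d² to each: N1:133.94, N2:144.73, N3:108.25, N4:195.84 → nearest is N3
(0.7, -6.9) — d² to each: N1:1.69, N2:17, N3:64.18, N4:34.85 → nearest is N1
(-0.9, 1.3) — d² to each: N1:67.13, N2:83.2, N3:56.5, N4:126.81 → nearest is N3
(-5.7, 7.1) — d² to each: N1:240.01, N2:277.16, N3:115.3, N4:352.93 → nearest is N3
0 of the 4 points have N4 as nearest.

0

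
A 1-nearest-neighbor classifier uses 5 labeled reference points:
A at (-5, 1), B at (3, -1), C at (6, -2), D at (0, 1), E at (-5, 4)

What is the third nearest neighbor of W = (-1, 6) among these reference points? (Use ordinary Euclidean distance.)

A

Since √ is increasing, it suffices to compare squared distances:
|WA|² = 16 + 25 = 41
|WB|² = 16 + 49 = 65
|WC|² = 49 + 64 = 113
|WD|² = 1 + 25 = 26
|WE|² = 16 + 4 = 20
Sorted ascending: E, D, A, B, … — the third-nearest is A.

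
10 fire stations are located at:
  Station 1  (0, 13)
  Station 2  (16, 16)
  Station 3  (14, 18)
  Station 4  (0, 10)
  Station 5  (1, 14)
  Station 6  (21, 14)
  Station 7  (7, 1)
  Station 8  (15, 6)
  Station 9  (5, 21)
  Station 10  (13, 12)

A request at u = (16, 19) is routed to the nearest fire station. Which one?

Station 3

Since √ is increasing, it suffices to compare squared distances:
d²(u, Station 1) = 256 + 36 = 292
d²(u, Station 2) = 0 + 9 = 9
d²(u, Station 3) = 4 + 1 = 5
d²(u, Station 4) = 256 + 81 = 337
d²(u, Station 5) = 225 + 25 = 250
d²(u, Station 6) = 25 + 25 = 50
d²(u, Station 7) = 81 + 324 = 405
d²(u, Station 8) = 1 + 169 = 170
d²(u, Station 9) = 121 + 4 = 125
d²(u, Station 10) = 9 + 49 = 58
Minimum is at Station 3.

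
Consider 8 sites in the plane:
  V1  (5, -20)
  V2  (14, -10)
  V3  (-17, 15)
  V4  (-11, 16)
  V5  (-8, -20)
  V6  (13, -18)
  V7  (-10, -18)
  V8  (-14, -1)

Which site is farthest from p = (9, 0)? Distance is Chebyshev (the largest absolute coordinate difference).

V3

d(p,V1) = max(4, 20) = 20
d(p,V2) = max(5, 10) = 10
d(p,V3) = max(26, 15) = 26
d(p,V4) = max(20, 16) = 20
d(p,V5) = max(17, 20) = 20
d(p,V6) = max(4, 18) = 18
d(p,V7) = max(19, 18) = 19
d(p,V8) = max(23, 1) = 23
The largest is to V3.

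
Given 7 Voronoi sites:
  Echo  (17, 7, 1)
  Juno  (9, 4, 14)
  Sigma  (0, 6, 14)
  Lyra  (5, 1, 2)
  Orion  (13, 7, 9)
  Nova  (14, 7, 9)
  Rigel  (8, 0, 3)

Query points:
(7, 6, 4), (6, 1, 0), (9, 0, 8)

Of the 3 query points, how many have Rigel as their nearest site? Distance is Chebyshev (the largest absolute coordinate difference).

(7, 6, 4) — d to each: Echo:10, Juno:10, Sigma:10, Lyra:5, Orion:6, Nova:7, Rigel:6 → nearest is Lyra
(6, 1, 0) — d to each: Echo:11, Juno:14, Sigma:14, Lyra:2, Orion:9, Nova:9, Rigel:3 → nearest is Lyra
(9, 0, 8) — d to each: Echo:8, Juno:6, Sigma:9, Lyra:6, Orion:7, Nova:7, Rigel:5 → nearest is Rigel
1 of the 3 points has Rigel as nearest.

1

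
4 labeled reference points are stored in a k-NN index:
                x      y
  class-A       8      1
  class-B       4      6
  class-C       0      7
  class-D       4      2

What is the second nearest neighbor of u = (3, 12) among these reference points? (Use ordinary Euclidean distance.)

Since √ is increasing, it suffices to compare squared distances:
d²(u, class-A) = (3−8)² + (12−1)² = 25 + 121 = 146
d²(u, class-B) = (3−4)² + (12−6)² = 1 + 36 = 37
d²(u, class-C) = (3−0)² + (12−7)² = 9 + 25 = 34
d²(u, class-D) = (3−4)² + (12−2)² = 1 + 100 = 101
Sorted ascending: class-C, class-B, class-D, … — the second-nearest is class-B.

class-B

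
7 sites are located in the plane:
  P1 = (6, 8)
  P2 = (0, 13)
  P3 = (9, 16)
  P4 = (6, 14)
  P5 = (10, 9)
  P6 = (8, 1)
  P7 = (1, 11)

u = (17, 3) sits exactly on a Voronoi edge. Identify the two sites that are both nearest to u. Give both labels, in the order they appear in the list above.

Squared distances from u to each site:
|uP1|² = (17−6)² + (3−8)² = 121 + 25 = 146
|uP2|² = (17−0)² + (3−13)² = 289 + 100 = 389
|uP3|² = (17−9)² + (3−16)² = 64 + 169 = 233
|uP4|² = (17−6)² + (3−14)² = 121 + 121 = 242
|uP5|² = (17−10)² + (3−9)² = 49 + 36 = 85
|uP6|² = (17−8)² + (3−1)² = 81 + 4 = 85
|uP7|² = (17−1)² + (3−11)² = 256 + 64 = 320
u is equidistant from P5 and P6 (both at squared distance 85), and every other site is strictly farther — so u lies on the P5–P6 Voronoi edge.

P5 and P6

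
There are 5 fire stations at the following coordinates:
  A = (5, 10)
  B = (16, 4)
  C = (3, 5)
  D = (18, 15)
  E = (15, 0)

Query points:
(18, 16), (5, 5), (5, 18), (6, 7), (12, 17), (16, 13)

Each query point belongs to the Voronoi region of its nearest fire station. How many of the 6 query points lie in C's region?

(18, 16) — d² to each: A:205, B:148, C:346, D:1, E:265 → nearest is D
(5, 5) — d² to each: A:25, B:122, C:4, D:269, E:125 → nearest is C
(5, 18) — d² to each: A:64, B:317, C:173, D:178, E:424 → nearest is A
(6, 7) — d² to each: A:10, B:109, C:13, D:208, E:130 → nearest is A
(12, 17) — d² to each: A:98, B:185, C:225, D:40, E:298 → nearest is D
(16, 13) — d² to each: A:130, B:81, C:233, D:8, E:170 → nearest is D
1 of the 6 points has C as nearest.

1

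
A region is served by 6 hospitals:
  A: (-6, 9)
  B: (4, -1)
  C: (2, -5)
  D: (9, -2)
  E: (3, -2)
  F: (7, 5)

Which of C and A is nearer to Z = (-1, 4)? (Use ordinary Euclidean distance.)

Compare squared distances:
|ZC|² = (-1−2)² + (4−(-5))² = 9 + 81 = 90
|ZA|² = (-1−(-6))² + (4−9)² = 25 + 25 = 50
90 > 50, so A is closer.

A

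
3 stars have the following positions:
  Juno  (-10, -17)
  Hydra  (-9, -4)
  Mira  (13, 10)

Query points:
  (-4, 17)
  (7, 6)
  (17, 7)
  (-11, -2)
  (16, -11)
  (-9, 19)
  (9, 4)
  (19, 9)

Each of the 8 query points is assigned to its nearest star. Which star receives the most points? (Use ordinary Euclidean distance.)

(-4, 17) — d² to each: Juno:1192, Hydra:466, Mira:338 → nearest is Mira
(7, 6) — d² to each: Juno:818, Hydra:356, Mira:52 → nearest is Mira
(17, 7) — d² to each: Juno:1305, Hydra:797, Mira:25 → nearest is Mira
(-11, -2) — d² to each: Juno:226, Hydra:8, Mira:720 → nearest is Hydra
(16, -11) — d² to each: Juno:712, Hydra:674, Mira:450 → nearest is Mira
(-9, 19) — d² to each: Juno:1297, Hydra:529, Mira:565 → nearest is Hydra
(9, 4) — d² to each: Juno:802, Hydra:388, Mira:52 → nearest is Mira
(19, 9) — d² to each: Juno:1517, Hydra:953, Mira:37 → nearest is Mira
Tally — Hydra:2, Mira:6. Mira captures the most (6).

Mira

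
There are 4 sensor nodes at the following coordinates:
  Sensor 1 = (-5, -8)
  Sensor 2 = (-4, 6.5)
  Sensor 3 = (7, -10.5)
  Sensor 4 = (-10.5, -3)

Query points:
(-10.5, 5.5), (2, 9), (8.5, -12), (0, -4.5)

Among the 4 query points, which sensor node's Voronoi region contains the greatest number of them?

Sensor 2

(-10.5, 5.5) — d² to each: Sensor 1:212.5, Sensor 2:43.25, Sensor 3:562.25, Sensor 4:72.25 → nearest is Sensor 2
(2, 9) — d² to each: Sensor 1:338, Sensor 2:42.25, Sensor 3:405.25, Sensor 4:300.25 → nearest is Sensor 2
(8.5, -12) — d² to each: Sensor 1:198.25, Sensor 2:498.5, Sensor 3:4.5, Sensor 4:442 → nearest is Sensor 3
(0, -4.5) — d² to each: Sensor 1:37.25, Sensor 2:137, Sensor 3:85, Sensor 4:112.5 → nearest is Sensor 1
Tally — Sensor 1:1, Sensor 2:2, Sensor 3:1. Sensor 2 captures the most (2).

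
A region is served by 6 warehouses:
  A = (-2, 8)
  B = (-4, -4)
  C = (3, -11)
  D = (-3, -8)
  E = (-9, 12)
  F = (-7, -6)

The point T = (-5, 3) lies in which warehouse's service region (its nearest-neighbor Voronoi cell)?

A

Squared Euclidean distances:
|TA|² = 9 + 25 = 34
|TB|² = 1 + 49 = 50
|TC|² = 64 + 196 = 260
|TD|² = 4 + 121 = 125
|TE|² = 16 + 81 = 97
|TF|² = 4 + 81 = 85
The smallest is to A, so T lies in the Voronoi region of A.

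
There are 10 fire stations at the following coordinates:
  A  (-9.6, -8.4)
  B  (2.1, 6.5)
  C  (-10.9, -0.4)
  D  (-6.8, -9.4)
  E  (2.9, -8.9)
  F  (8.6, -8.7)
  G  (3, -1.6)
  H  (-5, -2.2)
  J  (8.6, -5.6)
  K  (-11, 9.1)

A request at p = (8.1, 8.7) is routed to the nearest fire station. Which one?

B

Compare squared distances (the ordering matches that of the actual distances):
|pA|² = 313.29 + 292.41 = 605.7
|pB|² = 36 + 4.84 = 40.84
|pC|² = 361 + 82.81 = 443.81
|pD|² = 222.01 + 327.61 = 549.62
|pE|² = 27.04 + 309.76 = 336.8
|pF|² = 0.25 + 302.76 = 303.01
|pG|² = 26.01 + 106.09 = 132.1
|pH|² = 171.61 + 118.81 = 290.42
|pJ|² = 0.25 + 204.49 = 204.74
|pK|² = 364.81 + 0.16 = 364.97
Minimum is at B.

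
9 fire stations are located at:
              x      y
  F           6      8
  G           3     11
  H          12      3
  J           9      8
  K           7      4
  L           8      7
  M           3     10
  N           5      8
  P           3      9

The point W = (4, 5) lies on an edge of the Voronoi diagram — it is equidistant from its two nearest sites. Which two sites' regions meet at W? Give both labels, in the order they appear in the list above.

Squared distances from W to each site:
|WF|² = (4−6)² + (5−8)² = 4 + 9 = 13
|WG|² = (4−3)² + (5−11)² = 1 + 36 = 37
|WH|² = (4−12)² + (5−3)² = 64 + 4 = 68
|WJ|² = (4−9)² + (5−8)² = 25 + 9 = 34
|WK|² = (4−7)² + (5−4)² = 9 + 1 = 10
|WL|² = (4−8)² + (5−7)² = 16 + 4 = 20
|WM|² = (4−3)² + (5−10)² = 1 + 25 = 26
|WN|² = (4−5)² + (5−8)² = 1 + 9 = 10
|WP|² = (4−3)² + (5−9)² = 1 + 16 = 17
W is equidistant from K and N (both at squared distance 10), and every other site is strictly farther — so W lies on the K–N Voronoi edge.

K and N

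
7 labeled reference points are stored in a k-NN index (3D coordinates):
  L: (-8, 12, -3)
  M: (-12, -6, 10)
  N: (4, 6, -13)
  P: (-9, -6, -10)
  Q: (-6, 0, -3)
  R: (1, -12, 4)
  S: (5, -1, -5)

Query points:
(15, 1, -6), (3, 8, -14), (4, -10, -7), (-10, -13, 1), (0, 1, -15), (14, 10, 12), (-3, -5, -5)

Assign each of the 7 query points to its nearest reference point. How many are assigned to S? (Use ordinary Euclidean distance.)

(15, 1, -6) — d² to each: L:659, M:1034, N:195, P:641, Q:451, R:465, S:105 → nearest is S
(3, 8, -14) — d² to each: L:258, M:997, N:6, P:356, Q:266, R:728, S:166 → nearest is N
(4, -10, -7) — d² to each: L:644, M:561, N:292, P:194, Q:216, R:134, S:86 → nearest is S
(-10, -13, 1) — d² to each: L:645, M:134, N:753, P:171, Q:201, R:131, S:405 → nearest is R
(0, 1, -15) — d² to each: L:329, M:818, N:45, P:155, Q:181, R:531, S:129 → nearest is N
(14, 10, 12) — d² to each: L:713, M:936, N:741, P:1269, Q:725, R:717, S:491 → nearest is S
(-3, -5, -5) — d² to each: L:318, M:307, N:234, P:62, Q:38, R:146, S:80 → nearest is Q
3 of the 7 points have S as nearest.

3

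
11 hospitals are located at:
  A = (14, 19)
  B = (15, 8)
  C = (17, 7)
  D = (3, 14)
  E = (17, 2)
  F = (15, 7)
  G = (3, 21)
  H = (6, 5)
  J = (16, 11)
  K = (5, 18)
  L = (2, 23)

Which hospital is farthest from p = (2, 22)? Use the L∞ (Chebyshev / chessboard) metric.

E

d(p,A) = max(12, 3) = 12
d(p,B) = max(13, 14) = 14
d(p,C) = max(15, 15) = 15
d(p,D) = max(1, 8) = 8
d(p,E) = max(15, 20) = 20
d(p,F) = max(13, 15) = 15
d(p,G) = max(1, 1) = 1
d(p,H) = max(4, 17) = 17
d(p,J) = max(14, 11) = 14
d(p,K) = max(3, 4) = 4
d(p,L) = max(0, 1) = 1
The largest is to E.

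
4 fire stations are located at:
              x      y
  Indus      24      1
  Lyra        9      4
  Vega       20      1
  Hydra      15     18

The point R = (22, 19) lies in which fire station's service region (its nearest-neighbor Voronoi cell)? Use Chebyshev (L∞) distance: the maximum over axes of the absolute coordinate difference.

d(R, Indus) = max(2, 18) = 18
d(R, Lyra) = max(13, 15) = 15
d(R, Vega) = max(2, 18) = 18
d(R, Hydra) = max(7, 1) = 7
Hydra is nearest.

Hydra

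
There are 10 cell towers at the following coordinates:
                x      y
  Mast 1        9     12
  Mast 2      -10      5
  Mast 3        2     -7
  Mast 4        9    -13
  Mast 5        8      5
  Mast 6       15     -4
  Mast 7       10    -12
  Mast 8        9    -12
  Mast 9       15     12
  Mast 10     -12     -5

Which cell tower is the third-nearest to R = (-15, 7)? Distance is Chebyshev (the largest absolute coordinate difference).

d(R, Mast 1) = max(24, 5) = 24
d(R, Mast 2) = max(5, 2) = 5
d(R, Mast 3) = max(17, 14) = 17
d(R, Mast 4) = max(24, 20) = 24
d(R, Mast 5) = max(23, 2) = 23
d(R, Mast 6) = max(30, 11) = 30
d(R, Mast 7) = max(25, 19) = 25
d(R, Mast 8) = max(24, 19) = 24
d(R, Mast 9) = max(30, 5) = 30
d(R, Mast 10) = max(3, 12) = 12
Sorted ascending: Mast 2, Mast 10, Mast 3, Mast 5, … — the third-nearest is Mast 3.

Mast 3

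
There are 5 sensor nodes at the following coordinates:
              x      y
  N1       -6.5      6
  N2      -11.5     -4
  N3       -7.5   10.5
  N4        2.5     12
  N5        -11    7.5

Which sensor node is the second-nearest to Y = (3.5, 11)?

N3

Compare squared distances (the ordering matches that of the actual distances):
|YN1|² = (3.5−(-6.5))² + (11−6)² = 100 + 25 = 125
|YN2|² = (3.5−(-11.5))² + (11−(-4))² = 225 + 225 = 450
|YN3|² = (3.5−(-7.5))² + (11−10.5)² = 121 + 0.25 = 121.25
|YN4|² = (3.5−2.5)² + (11−12)² = 1 + 1 = 2
|YN5|² = (3.5−(-11))² + (11−7.5)² = 210.25 + 12.25 = 222.5
Sorted ascending: N4, N3, N1, … — the second-nearest is N3.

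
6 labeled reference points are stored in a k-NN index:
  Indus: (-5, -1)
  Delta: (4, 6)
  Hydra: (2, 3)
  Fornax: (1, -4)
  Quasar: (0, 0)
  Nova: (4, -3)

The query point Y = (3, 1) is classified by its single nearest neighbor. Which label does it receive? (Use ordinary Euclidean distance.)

Compare squared distances (the ordering matches that of the actual distances):
d²(Y, Indus) = (3−(-5))² + (1−(-1))² = 64 + 4 = 68
d²(Y, Delta) = (3−4)² + (1−6)² = 1 + 25 = 26
d²(Y, Hydra) = (3−2)² + (1−3)² = 1 + 4 = 5
d²(Y, Fornax) = (3−1)² + (1−(-4))² = 4 + 25 = 29
d²(Y, Quasar) = (3−0)² + (1−0)² = 9 + 1 = 10
d²(Y, Nova) = (3−4)² + (1−(-3))² = 1 + 16 = 17
The smallest is to Hydra, so Y lies in the Voronoi region of Hydra.

Hydra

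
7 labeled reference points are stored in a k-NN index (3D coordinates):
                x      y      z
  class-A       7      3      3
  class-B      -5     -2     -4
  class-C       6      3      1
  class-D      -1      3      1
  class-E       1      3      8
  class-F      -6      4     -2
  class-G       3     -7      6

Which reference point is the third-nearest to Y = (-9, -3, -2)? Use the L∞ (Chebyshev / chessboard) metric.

d(Y, class-A) = max(16, 6, 5) = 16
d(Y, class-B) = max(4, 1, 2) = 4
d(Y, class-C) = max(15, 6, 3) = 15
d(Y, class-D) = max(8, 6, 3) = 8
d(Y, class-E) = max(10, 6, 10) = 10
d(Y, class-F) = max(3, 7, 0) = 7
d(Y, class-G) = max(12, 4, 8) = 12
Sorted ascending: class-B, class-F, class-D, class-E, … — the third-nearest is class-D.

class-D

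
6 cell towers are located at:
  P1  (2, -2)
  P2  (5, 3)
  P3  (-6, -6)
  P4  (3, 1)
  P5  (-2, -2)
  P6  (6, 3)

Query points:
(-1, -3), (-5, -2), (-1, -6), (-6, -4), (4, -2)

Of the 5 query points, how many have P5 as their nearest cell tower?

(-1, -3) — d² to each: P1:10, P2:72, P3:34, P4:32, P5:2, P6:85 → nearest is P5
(-5, -2) — d² to each: P1:49, P2:125, P3:17, P4:73, P5:9, P6:146 → nearest is P5
(-1, -6) — d² to each: P1:25, P2:117, P3:25, P4:65, P5:17, P6:130 → nearest is P5
(-6, -4) — d² to each: P1:68, P2:170, P3:4, P4:106, P5:20, P6:193 → nearest is P3
(4, -2) — d² to each: P1:4, P2:26, P3:116, P4:10, P5:36, P6:29 → nearest is P1
3 of the 5 points have P5 as nearest.

3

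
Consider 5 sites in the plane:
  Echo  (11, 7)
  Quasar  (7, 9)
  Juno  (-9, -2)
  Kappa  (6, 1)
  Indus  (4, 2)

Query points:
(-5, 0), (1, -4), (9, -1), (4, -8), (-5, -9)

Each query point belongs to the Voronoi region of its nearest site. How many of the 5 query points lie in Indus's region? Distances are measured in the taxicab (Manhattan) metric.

(-5, 0) — d to each: Echo:23, Quasar:21, Juno:6, Kappa:12, Indus:11 → nearest is Juno
(1, -4) — d to each: Echo:21, Quasar:19, Juno:12, Kappa:10, Indus:9 → nearest is Indus
(9, -1) — d to each: Echo:10, Quasar:12, Juno:19, Kappa:5, Indus:8 → nearest is Kappa
(4, -8) — d to each: Echo:22, Quasar:20, Juno:19, Kappa:11, Indus:10 → nearest is Indus
(-5, -9) — d to each: Echo:32, Quasar:30, Juno:11, Kappa:21, Indus:20 → nearest is Juno
2 of the 5 points have Indus as nearest.

2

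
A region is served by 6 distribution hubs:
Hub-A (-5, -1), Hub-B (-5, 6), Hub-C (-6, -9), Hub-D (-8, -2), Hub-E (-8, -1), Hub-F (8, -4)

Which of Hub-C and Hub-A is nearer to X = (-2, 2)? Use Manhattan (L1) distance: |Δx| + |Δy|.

Hub-A

d(X, Hub-C) = |-2−(-6)| + |2−(-9)| = 4 + 11 = 15
d(X, Hub-A) = |-2−(-5)| + |2−(-1)| = 3 + 3 = 6
15 > 6, so Hub-A is closer.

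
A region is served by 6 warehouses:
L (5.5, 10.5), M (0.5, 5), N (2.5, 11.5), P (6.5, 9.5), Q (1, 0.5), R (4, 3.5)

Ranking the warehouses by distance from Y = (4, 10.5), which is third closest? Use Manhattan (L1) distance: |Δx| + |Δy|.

P

d(Y,L) = |4−5.5| + |10.5−10.5| = 1.5 + 0 = 1.5
d(Y,M) = |4−0.5| + |10.5−5| = 3.5 + 5.5 = 9
d(Y,N) = |4−2.5| + |10.5−11.5| = 1.5 + 1 = 2.5
d(Y,P) = |4−6.5| + |10.5−9.5| = 2.5 + 1 = 3.5
d(Y,Q) = |4−1| + |10.5−0.5| = 3 + 10 = 13
d(Y,R) = |4−4| + |10.5−3.5| = 0 + 7 = 7
Sorted ascending: L, N, P, R, … — the third-nearest is P.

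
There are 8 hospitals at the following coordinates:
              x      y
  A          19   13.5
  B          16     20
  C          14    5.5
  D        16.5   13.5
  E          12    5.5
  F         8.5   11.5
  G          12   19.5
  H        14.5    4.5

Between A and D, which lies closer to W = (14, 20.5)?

D

Compare squared distances:
|WA|² = (14−19)² + (20.5−13.5)² = 25 + 49 = 74
|WD|² = (14−16.5)² + (20.5−13.5)² = 6.25 + 49 = 55.25
74 > 55.25, so D is closer.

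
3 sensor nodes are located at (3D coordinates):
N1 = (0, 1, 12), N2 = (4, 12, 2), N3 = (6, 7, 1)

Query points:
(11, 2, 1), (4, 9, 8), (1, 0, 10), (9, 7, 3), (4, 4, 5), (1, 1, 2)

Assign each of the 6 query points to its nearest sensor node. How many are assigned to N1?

(11, 2, 1) — d² to each: N1:243, N2:150, N3:50 → nearest is N3
(4, 9, 8) — d² to each: N1:96, N2:45, N3:57 → nearest is N2
(1, 0, 10) — d² to each: N1:6, N2:217, N3:155 → nearest is N1
(9, 7, 3) — d² to each: N1:198, N2:51, N3:13 → nearest is N3
(4, 4, 5) — d² to each: N1:74, N2:73, N3:29 → nearest is N3
(1, 1, 2) — d² to each: N1:101, N2:130, N3:62 → nearest is N3
1 of the 6 points has N1 as nearest.

1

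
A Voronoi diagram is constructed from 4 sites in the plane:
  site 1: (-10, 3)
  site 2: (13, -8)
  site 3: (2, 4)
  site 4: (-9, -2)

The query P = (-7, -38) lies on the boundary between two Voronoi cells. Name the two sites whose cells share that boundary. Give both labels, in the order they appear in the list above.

Squared distances from P to each site:
d²(P, site 1) = (-7−(-10))² + (-38−3)² = 9 + 1681 = 1690
d²(P, site 2) = (-7−13)² + (-38−(-8))² = 400 + 900 = 1300
d²(P, site 3) = (-7−2)² + (-38−4)² = 81 + 1764 = 1845
d²(P, site 4) = (-7−(-9))² + (-38−(-2))² = 4 + 1296 = 1300
P is equidistant from site 2 and site 4 (both at squared distance 1300), and every other site is strictly farther — so P lies on the site 2–site 4 Voronoi edge.

site 2 and site 4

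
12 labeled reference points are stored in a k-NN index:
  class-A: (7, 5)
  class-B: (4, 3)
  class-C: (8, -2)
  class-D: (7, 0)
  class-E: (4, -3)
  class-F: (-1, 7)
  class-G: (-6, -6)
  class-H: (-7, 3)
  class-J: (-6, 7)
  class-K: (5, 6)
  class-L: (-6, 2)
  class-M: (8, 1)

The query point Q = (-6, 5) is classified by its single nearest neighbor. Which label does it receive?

class-J

Compare squared distances (the ordering matches that of the actual distances):
d²(Q, class-A) = (-6−7)² + (5−5)² = 169 + 0 = 169
d²(Q, class-B) = (-6−4)² + (5−3)² = 100 + 4 = 104
d²(Q, class-C) = (-6−8)² + (5−(-2))² = 196 + 49 = 245
d²(Q, class-D) = (-6−7)² + (5−0)² = 169 + 25 = 194
d²(Q, class-E) = (-6−4)² + (5−(-3))² = 100 + 64 = 164
d²(Q, class-F) = (-6−(-1))² + (5−7)² = 25 + 4 = 29
d²(Q, class-G) = (-6−(-6))² + (5−(-6))² = 0 + 121 = 121
d²(Q, class-H) = (-6−(-7))² + (5−3)² = 1 + 4 = 5
d²(Q, class-J) = (-6−(-6))² + (5−7)² = 0 + 4 = 4
d²(Q, class-K) = (-6−5)² + (5−6)² = 121 + 1 = 122
d²(Q, class-L) = (-6−(-6))² + (5−2)² = 0 + 9 = 9
d²(Q, class-M) = (-6−8)² + (5−1)² = 196 + 16 = 212
Minimum is at class-J.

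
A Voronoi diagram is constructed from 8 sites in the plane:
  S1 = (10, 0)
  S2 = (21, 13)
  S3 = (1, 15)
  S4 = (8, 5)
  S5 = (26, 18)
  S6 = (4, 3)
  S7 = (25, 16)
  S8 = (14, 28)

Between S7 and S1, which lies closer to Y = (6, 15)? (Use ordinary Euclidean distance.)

S1

Compare squared distances:
|YS7|² = (6−25)² + (15−16)² = 361 + 1 = 362
|YS1|² = (6−10)² + (15−0)² = 16 + 225 = 241
362 > 241, so S1 is closer.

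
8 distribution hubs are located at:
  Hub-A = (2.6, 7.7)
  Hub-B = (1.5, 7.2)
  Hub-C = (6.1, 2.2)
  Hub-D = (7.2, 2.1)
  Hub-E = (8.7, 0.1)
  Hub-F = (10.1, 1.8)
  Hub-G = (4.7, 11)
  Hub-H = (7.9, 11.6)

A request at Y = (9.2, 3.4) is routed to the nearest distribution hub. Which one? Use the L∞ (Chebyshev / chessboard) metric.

Hub-F

d(Y, Hub-A) = max(6.6, 4.3) = 6.6
d(Y, Hub-B) = max(7.7, 3.8) = 7.7
d(Y, Hub-C) = max(3.1, 1.2) = 3.1
d(Y, Hub-D) = max(2, 1.3) = 2
d(Y, Hub-E) = max(0.5, 3.3) = 3.3
d(Y, Hub-F) = max(0.9, 1.6) = 1.6
d(Y, Hub-G) = max(4.5, 7.6) = 7.6
d(Y, Hub-H) = max(1.3, 8.2) = 8.2
Minimum is at Hub-F.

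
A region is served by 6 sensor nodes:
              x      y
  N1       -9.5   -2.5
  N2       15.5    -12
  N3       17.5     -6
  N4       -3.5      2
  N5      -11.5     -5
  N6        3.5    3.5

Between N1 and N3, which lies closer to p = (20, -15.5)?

Compare squared distances:
|pN1|² = (20−(-9.5))² + (-15.5−(-2.5))² = 870.25 + 169 = 1039.25
|pN3|² = (20−17.5)² + (-15.5−(-6))² = 6.25 + 90.25 = 96.5
1039.25 > 96.5, so N3 is closer.

N3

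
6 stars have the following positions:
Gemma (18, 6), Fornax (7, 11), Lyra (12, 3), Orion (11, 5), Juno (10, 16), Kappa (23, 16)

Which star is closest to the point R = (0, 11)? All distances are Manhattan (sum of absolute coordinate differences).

Fornax

d(R, Gemma) = |0−18| + |11−6| = 18 + 5 = 23
d(R, Fornax) = |0−7| + |11−11| = 7 + 0 = 7
d(R, Lyra) = |0−12| + |11−3| = 12 + 8 = 20
d(R, Orion) = |0−11| + |11−5| = 11 + 6 = 17
d(R, Juno) = |0−10| + |11−16| = 10 + 5 = 15
d(R, Kappa) = |0−23| + |11−16| = 23 + 5 = 28
Fornax is nearest.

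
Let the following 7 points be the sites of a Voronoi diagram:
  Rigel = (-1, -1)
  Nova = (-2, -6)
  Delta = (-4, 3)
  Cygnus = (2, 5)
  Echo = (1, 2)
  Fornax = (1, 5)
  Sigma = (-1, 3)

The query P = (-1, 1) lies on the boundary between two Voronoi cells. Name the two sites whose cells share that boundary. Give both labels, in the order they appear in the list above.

Rigel and Sigma

Squared distances from P to each site:
d²(P, Rigel) = (-1−(-1))² + (1−(-1))² = 0 + 4 = 4
d²(P, Nova) = (-1−(-2))² + (1−(-6))² = 1 + 49 = 50
d²(P, Delta) = (-1−(-4))² + (1−3)² = 9 + 4 = 13
d²(P, Cygnus) = (-1−2)² + (1−5)² = 9 + 16 = 25
d²(P, Echo) = (-1−1)² + (1−2)² = 4 + 1 = 5
d²(P, Fornax) = (-1−1)² + (1−5)² = 4 + 16 = 20
d²(P, Sigma) = (-1−(-1))² + (1−3)² = 0 + 4 = 4
P is equidistant from Rigel and Sigma (both at squared distance 4), and every other site is strictly farther — so P lies on the Rigel–Sigma Voronoi edge.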